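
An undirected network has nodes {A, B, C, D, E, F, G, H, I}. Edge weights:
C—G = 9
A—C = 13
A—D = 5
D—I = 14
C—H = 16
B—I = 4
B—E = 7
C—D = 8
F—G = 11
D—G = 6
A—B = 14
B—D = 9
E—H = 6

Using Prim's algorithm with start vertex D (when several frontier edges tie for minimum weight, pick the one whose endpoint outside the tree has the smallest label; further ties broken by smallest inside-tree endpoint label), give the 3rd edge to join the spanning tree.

C-D

Prim's algorithm from D:
Step 1: frontier [A—D 5, D—G 6, C—D 8, B—D 9, D—I 14] → take A—D (5); add A.
Step 2: frontier [A—C 13, A—B 14, D—G 6, C—D 8, B—D 9, D—I 14] → take D—G (6); add G.
Step 3: frontier [A—C 13, A—B 14, C—D 8, B—D 9, D—I 14, C—G 9, F—G 11] → take C—D (8); add C.
Step 4: frontier [A—B 14, C—H 16, B—D 9, D—I 14, F—G 11] → take B—D (9); add B.
Step 5: frontier [B—I 4, B—E 7, C—H 16, D—I 14, F—G 11] → take B—I (4); add I.
Step 6: frontier [B—E 7, C—H 16, F—G 11] → take B—E (7); add E.
Step 7: frontier [C—H 16, E—H 6, F—G 11] → take E—H (6); add H.
Step 8: frontier [F—G 11] → take F—G (11); add F.
The 3rd edge added is C—D.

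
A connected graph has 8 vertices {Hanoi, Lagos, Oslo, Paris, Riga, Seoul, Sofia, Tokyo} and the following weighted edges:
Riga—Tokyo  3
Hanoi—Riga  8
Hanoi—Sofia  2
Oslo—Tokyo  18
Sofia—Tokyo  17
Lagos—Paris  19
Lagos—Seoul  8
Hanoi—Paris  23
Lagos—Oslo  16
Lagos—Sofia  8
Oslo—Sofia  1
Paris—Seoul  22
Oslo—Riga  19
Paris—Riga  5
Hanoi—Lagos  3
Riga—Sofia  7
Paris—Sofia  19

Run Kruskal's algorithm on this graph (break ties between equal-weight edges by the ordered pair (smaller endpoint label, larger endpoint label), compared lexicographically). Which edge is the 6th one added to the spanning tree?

Sort edges by weight, then run Kruskal:
Oslo—Sofia (1): add — endpoints in different components.
Hanoi—Sofia (2): add — endpoints in different components.
Hanoi—Lagos (3): add — endpoints in different components.
Riga—Tokyo (3): add — endpoints in different components.
Paris—Riga (5): add — endpoints in different components.
Riga—Sofia (7): add — endpoints in different components.
Hanoi—Riga (8): skip — Hanoi and Riga already connected.
Lagos—Seoul (8): add — endpoints in different components.
The 6th edge added is Riga—Sofia.

Riga-Sofia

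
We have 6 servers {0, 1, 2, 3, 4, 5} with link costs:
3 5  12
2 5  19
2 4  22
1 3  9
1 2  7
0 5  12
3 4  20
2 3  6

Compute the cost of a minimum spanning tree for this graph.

57

Kruskal's algorithm — process edges by increasing weight (ties by edge label):
2 3 (6): add. Components now {0} {1} {2,3} {4} {5}
1 2 (7): add. Components now {0} {1,2,3} {4} {5}
1 3 (9): skip — 1 and 3 already connected.
0 5 (12): add. Components now {0,5} {1,2,3} {4}
3 5 (12): add. Components now {0,1,2,3,5} {4}
2 5 (19): skip — 2 and 5 already connected.
3 4 (20): add. Components now {0,1,2,3,4,5}
MST edges: 2 3, 1 2, 0 5, 3 5, 3 4; total weight 6+7+12+12+20 = 57.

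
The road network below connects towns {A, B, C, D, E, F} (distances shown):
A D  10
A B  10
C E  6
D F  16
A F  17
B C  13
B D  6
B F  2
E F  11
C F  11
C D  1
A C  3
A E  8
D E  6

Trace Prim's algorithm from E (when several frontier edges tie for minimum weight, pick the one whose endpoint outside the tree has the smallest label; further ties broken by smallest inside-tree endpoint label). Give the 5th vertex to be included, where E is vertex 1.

B

Grow the tree from E using Prim:
Step 1: frontier [C E 6, D E 6, A E 8, E F 11] → take C E (6); add C.
Step 2: frontier [C D 1, A C 3, C F 11, B C 13, D E 6, A E 8, E F 11] → take C D (1); add D.
Step 3: frontier [A C 3, C F 11, B C 13, B D 6, A D 10, D F 16, A E 8, E F 11] → take A C (3); add A.
Step 4: frontier [A B 10, A F 17, C F 11, B C 13, B D 6, D F 16, E F 11] → take B D (6); add B.
Step 5: frontier [A F 17, B F 2, C F 11, D F 16, E F 11] → take B F (2); add F.
Vertex order: E, C, D, A, B, F. The 5th vertex is B.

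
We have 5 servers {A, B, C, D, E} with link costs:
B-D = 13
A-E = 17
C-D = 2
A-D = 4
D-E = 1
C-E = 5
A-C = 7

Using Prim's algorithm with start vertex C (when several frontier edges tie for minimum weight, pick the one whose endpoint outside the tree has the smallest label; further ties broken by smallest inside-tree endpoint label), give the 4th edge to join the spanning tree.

B-D

Grow the tree from C using Prim:
Step 1: frontier [C-D 2, C-E 5, A-C 7] → take C-D (2); add D.
Step 2: frontier [C-E 5, A-C 7, D-E 1, A-D 4, B-D 13] → take D-E (1); add E.
Step 3: frontier [A-C 7, A-D 4, B-D 13, A-E 17] → take A-D (4); add A.
Step 4: frontier [B-D 13] → take B-D (13); add B.
The 4th edge added is B-D.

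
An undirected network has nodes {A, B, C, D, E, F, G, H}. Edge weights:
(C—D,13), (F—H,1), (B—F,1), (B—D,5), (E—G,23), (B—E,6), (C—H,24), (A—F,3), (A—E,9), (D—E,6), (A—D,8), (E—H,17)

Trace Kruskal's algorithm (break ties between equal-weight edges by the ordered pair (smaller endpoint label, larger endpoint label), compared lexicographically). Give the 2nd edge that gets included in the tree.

F-H

Sort edges by weight, then run Kruskal:
B—F (1): add — endpoints in different components.
F—H (1): add — endpoints in different components.
A—F (3): add — endpoints in different components.
B—D (5): add — endpoints in different components.
B—E (6): add — endpoints in different components.
D—E (6): skip — D and E already connected.
A—D (8): skip — A and D already connected.
A—E (9): skip — A and E already connected.
C—D (13): add — endpoints in different components.
E—H (17): skip — E and H already connected.
E—G (23): add — endpoints in different components.
The 2nd edge added is F—H.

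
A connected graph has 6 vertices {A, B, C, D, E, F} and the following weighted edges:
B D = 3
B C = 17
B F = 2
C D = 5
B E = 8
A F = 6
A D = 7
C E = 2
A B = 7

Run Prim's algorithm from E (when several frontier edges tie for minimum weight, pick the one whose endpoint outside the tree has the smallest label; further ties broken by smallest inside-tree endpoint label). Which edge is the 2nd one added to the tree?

C-D

Prim, starting at E.
Step 1: frontier [C E 2, B E 8] → take C E (2); add C.
Step 2: frontier [C D 5, B C 17, B E 8] → take C D (5); add D.
Step 3: frontier [B C 17, B D 3, A D 7, B E 8] → take B D (3); add B.
Step 4: frontier [B F 2, A B 7, A D 7] → take B F (2); add F.
Step 5: frontier [A B 7, A D 7, A F 6] → take A F (6); add A.
The 2nd edge added is C D.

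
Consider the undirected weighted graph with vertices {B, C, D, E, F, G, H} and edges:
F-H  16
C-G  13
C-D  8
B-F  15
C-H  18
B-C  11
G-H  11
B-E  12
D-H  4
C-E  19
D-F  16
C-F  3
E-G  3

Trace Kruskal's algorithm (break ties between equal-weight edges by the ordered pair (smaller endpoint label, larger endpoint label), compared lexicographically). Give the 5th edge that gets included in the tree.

Kruskal's algorithm — process edges by increasing weight (ties by edge label):
C-F (3): add — endpoints in different components.
E-G (3): add — endpoints in different components.
D-H (4): add — endpoints in different components.
C-D (8): add — endpoints in different components.
B-C (11): add — endpoints in different components.
G-H (11): add — endpoints in different components.
The 5th edge added is B-C.

B-C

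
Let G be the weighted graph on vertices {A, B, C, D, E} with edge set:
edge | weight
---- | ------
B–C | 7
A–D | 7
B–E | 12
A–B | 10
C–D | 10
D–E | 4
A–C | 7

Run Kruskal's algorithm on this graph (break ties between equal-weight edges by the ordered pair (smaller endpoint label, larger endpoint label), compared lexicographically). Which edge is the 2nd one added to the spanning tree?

A-C

Kruskal: consider edges lightest-first.
D–E (4): add — endpoints in different components.
A–C (7): add — endpoints in different components.
A–D (7): add — endpoints in different components.
B–C (7): add — endpoints in different components.
The 2nd edge added is A–C.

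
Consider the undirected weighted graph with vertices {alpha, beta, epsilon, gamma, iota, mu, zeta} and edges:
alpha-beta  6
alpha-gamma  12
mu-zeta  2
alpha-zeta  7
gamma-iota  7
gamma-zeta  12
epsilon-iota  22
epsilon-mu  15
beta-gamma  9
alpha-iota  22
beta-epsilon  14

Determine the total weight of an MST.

Prim, starting at iota.
Step 1: cheapest edge leaving the tree is gamma-iota (7); add gamma.
Step 2: cheapest edge leaving the tree is beta-gamma (9); add beta.
Step 3: cheapest edge leaving the tree is alpha-beta (6); add alpha.
Step 4: cheapest edge leaving the tree is alpha-zeta (7); add zeta.
Step 5: cheapest edge leaving the tree is mu-zeta (2); add mu.
Step 6: cheapest edge leaving the tree is beta-epsilon (14); add epsilon.
MST edges: gamma-iota, beta-gamma, alpha-beta, alpha-zeta, mu-zeta, beta-epsilon; total weight 7+9+6+7+2+14 = 45.

45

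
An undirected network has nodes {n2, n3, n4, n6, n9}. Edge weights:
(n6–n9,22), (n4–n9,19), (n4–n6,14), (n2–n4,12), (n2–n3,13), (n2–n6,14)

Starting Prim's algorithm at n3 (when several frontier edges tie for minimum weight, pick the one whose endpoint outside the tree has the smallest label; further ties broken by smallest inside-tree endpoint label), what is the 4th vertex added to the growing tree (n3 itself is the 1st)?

Grow the tree from n3 using Prim:
Step 1: frontier [n2–n3 13] → take n2–n3 (13); add n2.
Step 2: frontier [n2–n4 12, n2–n6 14] → take n2–n4 (12); add n4.
Step 3: frontier [n2–n6 14, n4–n6 14, n4–n9 19] → take n2–n6 (14); add n6.
Step 4: frontier [n4–n9 19, n6–n9 22] → take n4–n9 (19); add n9.
Vertex order: n3, n2, n4, n6, n9. The 4th vertex is n6.

n6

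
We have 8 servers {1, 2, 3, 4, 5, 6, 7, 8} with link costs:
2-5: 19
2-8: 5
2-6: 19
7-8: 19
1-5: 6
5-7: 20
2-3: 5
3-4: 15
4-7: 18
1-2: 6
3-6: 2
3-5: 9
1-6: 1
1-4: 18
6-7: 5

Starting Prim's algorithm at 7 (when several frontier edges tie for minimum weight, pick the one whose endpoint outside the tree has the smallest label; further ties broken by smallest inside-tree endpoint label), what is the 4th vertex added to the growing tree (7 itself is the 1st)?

3

Grow the tree from 7 using Prim:
Step 1: cheapest edge leaving the tree is 6-7 (5); add 6.
Step 2: cheapest edge leaving the tree is 1-6 (1); add 1.
Step 3: cheapest edge leaving the tree is 3-6 (2); add 3.
Step 4: cheapest edge leaving the tree is 2-3 (5); add 2.
Step 5: cheapest edge leaving the tree is 2-8 (5); add 8.
Step 6: cheapest edge leaving the tree is 1-5 (6); add 5.
Step 7: cheapest edge leaving the tree is 3-4 (15); add 4.
Vertex order: 7, 6, 1, 3, 2, 8, 5, 4. The 4th vertex is 3.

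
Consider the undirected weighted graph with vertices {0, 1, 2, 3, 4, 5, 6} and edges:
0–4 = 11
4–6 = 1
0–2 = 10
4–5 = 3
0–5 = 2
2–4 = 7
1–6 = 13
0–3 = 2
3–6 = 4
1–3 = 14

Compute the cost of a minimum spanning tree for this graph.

Kruskal's algorithm — process edges by increasing weight (ties by edge label):
4–6 (1): add — endpoints in different components.
0–3 (2): add — endpoints in different components.
0–5 (2): add — endpoints in different components.
4–5 (3): add — endpoints in different components.
3–6 (4): skip — 3 and 6 already connected.
2–4 (7): add — endpoints in different components.
0–2 (10): skip — 0 and 2 already connected.
0–4 (11): skip — 0 and 4 already connected.
1–6 (13): add — endpoints in different components.
MST edges: 4–6, 0–3, 0–5, 4–5, 2–4, 1–6; total weight 1+2+2+3+7+13 = 28.

28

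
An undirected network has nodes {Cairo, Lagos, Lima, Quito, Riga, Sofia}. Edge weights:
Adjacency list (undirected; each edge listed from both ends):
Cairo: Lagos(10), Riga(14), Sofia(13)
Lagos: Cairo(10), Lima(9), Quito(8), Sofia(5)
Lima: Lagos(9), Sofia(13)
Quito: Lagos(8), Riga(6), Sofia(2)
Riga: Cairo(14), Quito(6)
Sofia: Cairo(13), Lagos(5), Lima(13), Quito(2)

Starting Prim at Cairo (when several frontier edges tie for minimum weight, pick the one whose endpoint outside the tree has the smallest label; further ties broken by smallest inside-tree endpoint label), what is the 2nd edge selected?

Grow the tree from Cairo using Prim:
Step 1: cheapest edge leaving the tree is Cairo—Lagos (10); add Lagos.
Step 2: cheapest edge leaving the tree is Lagos—Sofia (5); add Sofia.
Step 3: cheapest edge leaving the tree is Quito—Sofia (2); add Quito.
Step 4: cheapest edge leaving the tree is Quito—Riga (6); add Riga.
Step 5: cheapest edge leaving the tree is Lagos—Lima (9); add Lima.
The 2nd edge added is Lagos—Sofia.

Lagos-Sofia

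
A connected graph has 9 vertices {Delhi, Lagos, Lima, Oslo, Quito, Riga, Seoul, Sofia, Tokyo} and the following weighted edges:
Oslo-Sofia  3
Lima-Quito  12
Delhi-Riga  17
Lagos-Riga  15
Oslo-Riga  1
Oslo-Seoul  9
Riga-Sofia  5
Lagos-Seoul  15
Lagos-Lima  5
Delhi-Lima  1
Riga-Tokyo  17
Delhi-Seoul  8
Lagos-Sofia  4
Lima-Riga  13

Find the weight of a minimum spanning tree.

Grow the tree from Delhi using Prim:
Step 1: cheapest edge leaving the tree is Delhi-Lima (1); add Lima.
Step 2: cheapest edge leaving the tree is Lagos-Lima (5); add Lagos.
Step 3: cheapest edge leaving the tree is Lagos-Sofia (4); add Sofia.
Step 4: cheapest edge leaving the tree is Oslo-Sofia (3); add Oslo.
Step 5: cheapest edge leaving the tree is Oslo-Riga (1); add Riga.
Step 6: cheapest edge leaving the tree is Delhi-Seoul (8); add Seoul.
Step 7: cheapest edge leaving the tree is Lima-Quito (12); add Quito.
Step 8: cheapest edge leaving the tree is Riga-Tokyo (17); add Tokyo.
MST edges: Delhi-Lima, Lagos-Lima, Lagos-Sofia, Oslo-Sofia, Oslo-Riga, Delhi-Seoul, Lima-Quito, Riga-Tokyo; total weight 1+5+4+3+1+8+12+17 = 51.

51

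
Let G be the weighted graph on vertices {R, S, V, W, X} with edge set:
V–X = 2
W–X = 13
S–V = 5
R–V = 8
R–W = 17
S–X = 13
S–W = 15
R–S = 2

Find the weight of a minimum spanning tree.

22

Prim's algorithm from V:
Step 1: cheapest edge leaving the tree is V–X (2); add X.
Step 2: cheapest edge leaving the tree is S–V (5); add S.
Step 3: cheapest edge leaving the tree is R–S (2); add R.
Step 4: cheapest edge leaving the tree is W–X (13); add W.
MST edges: V–X, S–V, R–S, W–X; total weight 2+5+2+13 = 22.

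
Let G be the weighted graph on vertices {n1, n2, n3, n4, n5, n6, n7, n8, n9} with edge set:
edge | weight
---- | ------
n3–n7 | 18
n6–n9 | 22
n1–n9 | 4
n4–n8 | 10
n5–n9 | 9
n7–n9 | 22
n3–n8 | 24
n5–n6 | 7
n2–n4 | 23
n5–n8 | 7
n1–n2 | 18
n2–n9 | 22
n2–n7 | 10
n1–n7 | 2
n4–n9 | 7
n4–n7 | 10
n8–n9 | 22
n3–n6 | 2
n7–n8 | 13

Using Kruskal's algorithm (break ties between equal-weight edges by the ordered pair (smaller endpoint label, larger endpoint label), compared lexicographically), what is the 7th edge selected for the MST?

n5-n9

Sort edges by weight, then run Kruskal:
n1–n7 (2): add — endpoints in different components.
n3–n6 (2): add — endpoints in different components.
n1–n9 (4): add — endpoints in different components.
n4–n9 (7): add — endpoints in different components.
n5–n6 (7): add — endpoints in different components.
n5–n8 (7): add — endpoints in different components.
n5–n9 (9): add — endpoints in different components.
n2–n7 (10): add — endpoints in different components.
The 7th edge added is n5–n9.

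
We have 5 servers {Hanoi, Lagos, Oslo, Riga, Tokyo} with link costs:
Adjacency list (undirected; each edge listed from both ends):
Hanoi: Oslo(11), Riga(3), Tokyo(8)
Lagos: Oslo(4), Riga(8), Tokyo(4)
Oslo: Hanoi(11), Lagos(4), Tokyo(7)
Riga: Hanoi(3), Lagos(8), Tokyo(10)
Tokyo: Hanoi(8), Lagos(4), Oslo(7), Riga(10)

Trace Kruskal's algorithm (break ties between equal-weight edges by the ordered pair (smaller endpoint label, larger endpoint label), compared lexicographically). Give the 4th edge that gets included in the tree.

Hanoi-Tokyo

Kruskal: consider edges lightest-first.
Hanoi—Riga (3): add. Components now {Hanoi,Riga} {Lagos} {Oslo} {Tokyo}
Lagos—Oslo (4): add. Components now {Hanoi,Riga} {Lagos,Oslo} {Tokyo}
Lagos—Tokyo (4): add. Components now {Hanoi,Riga} {Lagos,Oslo,Tokyo}
Oslo—Tokyo (7): skip — Oslo and Tokyo already connected.
Hanoi—Tokyo (8): add. Components now {Hanoi,Lagos,Oslo,Riga,Tokyo}
The 4th edge added is Hanoi—Tokyo.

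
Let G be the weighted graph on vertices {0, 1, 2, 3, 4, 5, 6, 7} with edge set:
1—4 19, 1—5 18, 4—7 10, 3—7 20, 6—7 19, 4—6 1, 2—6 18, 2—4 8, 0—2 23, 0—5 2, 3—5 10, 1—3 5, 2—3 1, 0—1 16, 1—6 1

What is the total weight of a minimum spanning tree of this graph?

Grow the tree from 1 using Prim:
Step 1: cheapest edge leaving the tree is 1—6 (1); add 6.
Step 2: cheapest edge leaving the tree is 4—6 (1); add 4.
Step 3: cheapest edge leaving the tree is 1—3 (5); add 3.
Step 4: cheapest edge leaving the tree is 2—3 (1); add 2.
Step 5: cheapest edge leaving the tree is 3—5 (10); add 5.
Step 6: cheapest edge leaving the tree is 0—5 (2); add 0.
Step 7: cheapest edge leaving the tree is 4—7 (10); add 7.
MST edges: 1—6, 4—6, 1—3, 2—3, 3—5, 0—5, 4—7; total weight 1+1+5+1+10+2+10 = 30.

30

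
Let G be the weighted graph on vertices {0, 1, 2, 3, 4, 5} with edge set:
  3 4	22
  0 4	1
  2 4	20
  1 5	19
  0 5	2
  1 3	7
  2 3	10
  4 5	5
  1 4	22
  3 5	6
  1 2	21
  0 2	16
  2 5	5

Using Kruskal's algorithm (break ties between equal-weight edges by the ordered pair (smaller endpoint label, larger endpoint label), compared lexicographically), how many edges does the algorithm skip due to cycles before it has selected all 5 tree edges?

1

Kruskal's algorithm — process edges by increasing weight (ties by edge label):
0 4 (1): add. Components now {0,4} {1} {2} {3} {5}
0 5 (2): add. Components now {0,4,5} {1} {2} {3}
2 5 (5): add. Components now {0,2,4,5} {1} {3}
4 5 (5): skip — 4 and 5 already connected.
3 5 (6): add. Components now {0,2,3,4,5} {1}
1 3 (7): add. Components now {0,1,2,3,4,5}
Edges rejected before the tree was complete: 1.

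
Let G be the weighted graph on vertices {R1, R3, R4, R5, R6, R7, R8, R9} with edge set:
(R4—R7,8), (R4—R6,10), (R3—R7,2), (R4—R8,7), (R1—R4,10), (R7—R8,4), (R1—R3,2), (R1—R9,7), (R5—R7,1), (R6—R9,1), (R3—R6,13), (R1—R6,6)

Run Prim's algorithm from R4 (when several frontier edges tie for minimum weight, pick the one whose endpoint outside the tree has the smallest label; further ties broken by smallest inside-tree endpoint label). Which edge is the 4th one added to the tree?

Prim's algorithm from R4:
Step 1: cheapest edge leaving the tree is R4—R8 (7); add R8.
Step 2: cheapest edge leaving the tree is R7—R8 (4); add R7.
Step 3: cheapest edge leaving the tree is R5—R7 (1); add R5.
Step 4: cheapest edge leaving the tree is R3—R7 (2); add R3.
Step 5: cheapest edge leaving the tree is R1—R3 (2); add R1.
Step 6: cheapest edge leaving the tree is R1—R6 (6); add R6.
Step 7: cheapest edge leaving the tree is R6—R9 (1); add R9.
The 4th edge added is R3—R7.

R3-R7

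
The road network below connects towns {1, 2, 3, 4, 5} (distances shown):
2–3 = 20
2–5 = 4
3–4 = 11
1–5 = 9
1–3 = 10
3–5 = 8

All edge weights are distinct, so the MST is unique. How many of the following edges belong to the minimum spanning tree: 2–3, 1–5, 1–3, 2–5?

2

Kruskal: consider edges lightest-first.
2–5 (4): add. Components now {1} {2,5} {3} {4}
3–5 (8): add. Components now {1} {2,3,5} {4}
1–5 (9): add. Components now {1,2,3,5} {4}
1–3 (10): skip — 1 and 3 already connected.
3–4 (11): add. Components now {1,2,3,4,5}
MST edge set: {2–5, 3–5, 1–5, 3–4}.
Of the listed edges, {1–5, 2–5} are in the MST → 2.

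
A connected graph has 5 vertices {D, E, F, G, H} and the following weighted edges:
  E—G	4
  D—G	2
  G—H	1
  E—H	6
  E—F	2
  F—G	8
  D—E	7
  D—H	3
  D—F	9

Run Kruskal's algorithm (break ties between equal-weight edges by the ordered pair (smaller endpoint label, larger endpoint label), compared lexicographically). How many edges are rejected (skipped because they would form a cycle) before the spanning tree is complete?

Kruskal: consider edges lightest-first.
G—H (1): add — endpoints in different components.
D—G (2): add — endpoints in different components.
E—F (2): add — endpoints in different components.
D—H (3): skip — D and H already connected.
E—G (4): add — endpoints in different components.
Edges rejected before the tree was complete: 1.

1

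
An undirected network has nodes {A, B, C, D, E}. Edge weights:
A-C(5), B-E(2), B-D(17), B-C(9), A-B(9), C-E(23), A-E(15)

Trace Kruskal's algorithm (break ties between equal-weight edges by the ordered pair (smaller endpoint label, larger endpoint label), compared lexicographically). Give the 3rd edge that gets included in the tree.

A-B

Kruskal's algorithm — process edges by increasing weight (ties by edge label):
B-E (2): add — endpoints in different components.
A-C (5): add — endpoints in different components.
A-B (9): add — endpoints in different components.
B-C (9): skip — B and C already connected.
A-E (15): skip — A and E already connected.
B-D (17): add — endpoints in different components.
The 3rd edge added is A-B.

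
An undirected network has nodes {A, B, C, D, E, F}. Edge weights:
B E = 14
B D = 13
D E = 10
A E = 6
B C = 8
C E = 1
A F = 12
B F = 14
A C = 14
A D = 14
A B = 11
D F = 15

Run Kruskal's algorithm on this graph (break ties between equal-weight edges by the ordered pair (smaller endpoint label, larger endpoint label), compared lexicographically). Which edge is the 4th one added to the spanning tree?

D-E

Kruskal's algorithm — process edges by increasing weight (ties by edge label):
C E (1): add. Components now {A} {B} {C,E} {D} {F}
A E (6): add. Components now {A,C,E} {B} {D} {F}
B C (8): add. Components now {A,B,C,E} {D} {F}
D E (10): add. Components now {A,B,C,D,E} {F}
A B (11): skip — A and B already connected.
A F (12): add. Components now {A,B,C,D,E,F}
The 4th edge added is D E.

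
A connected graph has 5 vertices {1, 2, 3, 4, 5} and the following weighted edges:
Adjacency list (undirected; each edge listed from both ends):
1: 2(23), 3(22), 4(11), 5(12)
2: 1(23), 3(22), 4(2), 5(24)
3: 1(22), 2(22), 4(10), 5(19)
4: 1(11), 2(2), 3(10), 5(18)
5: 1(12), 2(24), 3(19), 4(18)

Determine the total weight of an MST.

35

Prim, starting at 4.
Step 1: frontier [2—4 2, 3—4 10, 1—4 11, 4—5 18] → take 2—4 (2); add 2.
Step 2: frontier [2—3 22, 1—2 23, 2—5 24, 3—4 10, 1—4 11, 4—5 18] → take 3—4 (10); add 3.
Step 3: frontier [1—2 23, 2—5 24, 3—5 19, 1—3 22, 1—4 11, 4—5 18] → take 1—4 (11); add 1.
Step 4: frontier [1—5 12, 2—5 24, 3—5 19, 4—5 18] → take 1—5 (12); add 5.
MST edges: 2—4, 3—4, 1—4, 1—5; total weight 2+10+11+12 = 35.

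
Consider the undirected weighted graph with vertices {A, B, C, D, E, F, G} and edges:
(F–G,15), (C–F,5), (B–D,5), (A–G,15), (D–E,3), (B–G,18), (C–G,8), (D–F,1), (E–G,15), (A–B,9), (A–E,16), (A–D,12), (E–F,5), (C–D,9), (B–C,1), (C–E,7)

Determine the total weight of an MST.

Prim's algorithm from B:
Step 1: cheapest edge leaving the tree is B–C (1); add C.
Step 2: cheapest edge leaving the tree is B–D (5); add D.
Step 3: cheapest edge leaving the tree is D–F (1); add F.
Step 4: cheapest edge leaving the tree is D–E (3); add E.
Step 5: cheapest edge leaving the tree is C–G (8); add G.
Step 6: cheapest edge leaving the tree is A–B (9); add A.
MST edges: B–C, B–D, D–F, D–E, C–G, A–B; total weight 1+5+1+3+8+9 = 27.

27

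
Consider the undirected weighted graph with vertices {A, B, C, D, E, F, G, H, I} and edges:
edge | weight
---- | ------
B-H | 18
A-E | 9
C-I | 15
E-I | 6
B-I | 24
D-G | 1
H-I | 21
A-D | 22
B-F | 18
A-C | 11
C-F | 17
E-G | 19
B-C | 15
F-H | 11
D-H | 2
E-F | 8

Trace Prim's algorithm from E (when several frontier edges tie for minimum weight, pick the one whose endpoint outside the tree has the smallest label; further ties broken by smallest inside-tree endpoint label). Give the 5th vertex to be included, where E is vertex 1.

Prim, starting at E.
Step 1: cheapest edge leaving the tree is E-I (6); add I.
Step 2: cheapest edge leaving the tree is E-F (8); add F.
Step 3: cheapest edge leaving the tree is A-E (9); add A.
Step 4: cheapest edge leaving the tree is A-C (11); add C.
Step 5: cheapest edge leaving the tree is F-H (11); add H.
Step 6: cheapest edge leaving the tree is D-H (2); add D.
Step 7: cheapest edge leaving the tree is D-G (1); add G.
Step 8: cheapest edge leaving the tree is B-C (15); add B.
Vertex order: E, I, F, A, C, H, D, G, B. The 5th vertex is C.

C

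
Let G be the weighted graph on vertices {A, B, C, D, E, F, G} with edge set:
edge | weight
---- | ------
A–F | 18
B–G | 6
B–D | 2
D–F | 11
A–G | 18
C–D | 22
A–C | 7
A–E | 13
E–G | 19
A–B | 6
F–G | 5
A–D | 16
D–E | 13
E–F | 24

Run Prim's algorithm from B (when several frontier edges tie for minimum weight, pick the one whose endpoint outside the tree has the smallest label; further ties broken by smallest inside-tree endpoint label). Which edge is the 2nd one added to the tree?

A-B

Grow the tree from B using Prim:
Step 1: cheapest edge leaving the tree is B–D (2); add D.
Step 2: cheapest edge leaving the tree is A–B (6); add A.
Step 3: cheapest edge leaving the tree is B–G (6); add G.
Step 4: cheapest edge leaving the tree is F–G (5); add F.
Step 5: cheapest edge leaving the tree is A–C (7); add C.
Step 6: cheapest edge leaving the tree is A–E (13); add E.
The 2nd edge added is A–B.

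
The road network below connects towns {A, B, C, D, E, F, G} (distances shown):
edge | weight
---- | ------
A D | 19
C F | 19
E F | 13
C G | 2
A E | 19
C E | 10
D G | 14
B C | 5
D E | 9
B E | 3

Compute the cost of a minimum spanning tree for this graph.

Prim, starting at G.
Step 1: cheapest edge leaving the tree is C G (2); add C.
Step 2: cheapest edge leaving the tree is B C (5); add B.
Step 3: cheapest edge leaving the tree is B E (3); add E.
Step 4: cheapest edge leaving the tree is D E (9); add D.
Step 5: cheapest edge leaving the tree is E F (13); add F.
Step 6: cheapest edge leaving the tree is A D (19); add A.
MST edges: C G, B C, B E, D E, E F, A D; total weight 2+5+3+9+13+19 = 51.

51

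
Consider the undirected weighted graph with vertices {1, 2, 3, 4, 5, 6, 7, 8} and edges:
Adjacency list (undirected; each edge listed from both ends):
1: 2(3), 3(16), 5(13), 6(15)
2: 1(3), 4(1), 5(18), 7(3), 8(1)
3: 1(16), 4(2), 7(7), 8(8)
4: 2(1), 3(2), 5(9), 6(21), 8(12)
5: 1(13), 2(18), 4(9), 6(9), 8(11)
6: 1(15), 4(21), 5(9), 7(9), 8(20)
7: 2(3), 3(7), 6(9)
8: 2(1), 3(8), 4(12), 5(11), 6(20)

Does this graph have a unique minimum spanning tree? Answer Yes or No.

Kruskal's algorithm — process edges by increasing weight (ties by edge label):
2-4 (1): add — endpoints in different components.
2-8 (1): add — endpoints in different components.
3-4 (2): add — endpoints in different components.
1-2 (3): add — endpoints in different components.
2-7 (3): add — endpoints in different components.
3-7 (7): skip — 3 and 7 already connected.
3-8 (8): skip — 3 and 8 already connected.
4-5 (9): add — endpoints in different components.
5-6 (9): add — endpoints in different components.
Non-tree edge 6-7 has weight 9, equal to the heaviest edge on its tree cycle — swapping gives another MST of the same weight. Not unique.

No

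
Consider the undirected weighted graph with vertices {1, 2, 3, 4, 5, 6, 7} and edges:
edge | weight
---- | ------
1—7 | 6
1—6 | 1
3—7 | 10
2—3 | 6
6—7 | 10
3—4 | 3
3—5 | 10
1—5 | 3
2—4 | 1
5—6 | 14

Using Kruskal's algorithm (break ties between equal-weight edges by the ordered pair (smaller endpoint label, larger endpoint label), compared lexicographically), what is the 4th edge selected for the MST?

3-4

Kruskal: consider edges lightest-first.
1—6 (1): add. Components now {1,6} {2} {3} {4} {5} {7}
2—4 (1): add. Components now {1,6} {2,4} {3} {5} {7}
1—5 (3): add. Components now {1,5,6} {2,4} {3} {7}
3—4 (3): add. Components now {1,5,6} {2,3,4} {7}
1—7 (6): add. Components now {1,5,6,7} {2,3,4}
2—3 (6): skip — 2 and 3 already connected.
3—5 (10): add. Components now {1,2,3,4,5,6,7}
The 4th edge added is 3—4.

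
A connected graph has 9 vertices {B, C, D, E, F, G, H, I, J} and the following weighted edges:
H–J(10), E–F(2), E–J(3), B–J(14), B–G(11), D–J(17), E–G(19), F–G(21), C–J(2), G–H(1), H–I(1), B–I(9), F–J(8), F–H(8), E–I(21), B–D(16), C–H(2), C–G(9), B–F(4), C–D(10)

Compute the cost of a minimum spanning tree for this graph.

25

Kruskal: consider edges lightest-first.
G–H (1): add — endpoints in different components.
H–I (1): add — endpoints in different components.
C–H (2): add — endpoints in different components.
C–J (2): add — endpoints in different components.
E–F (2): add — endpoints in different components.
E–J (3): add — endpoints in different components.
B–F (4): add — endpoints in different components.
F–H (8): skip — F and H already connected.
F–J (8): skip — F and J already connected.
B–I (9): skip — B and I already connected.
C–G (9): skip — C and G already connected.
C–D (10): add — endpoints in different components.
MST edges: G–H, H–I, C–H, C–J, E–F, E–J, B–F, C–D; total weight 1+1+2+2+2+3+4+10 = 25.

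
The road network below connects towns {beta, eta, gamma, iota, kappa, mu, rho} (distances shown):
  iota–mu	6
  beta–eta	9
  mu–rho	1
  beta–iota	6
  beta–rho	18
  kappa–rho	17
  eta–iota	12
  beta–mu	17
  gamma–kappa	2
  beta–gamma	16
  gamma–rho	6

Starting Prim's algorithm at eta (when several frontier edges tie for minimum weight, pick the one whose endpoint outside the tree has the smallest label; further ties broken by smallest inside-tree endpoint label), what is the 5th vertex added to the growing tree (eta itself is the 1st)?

Prim, starting at eta.
Step 1: frontier [beta–eta 9, eta–iota 12] → take beta–eta (9); add beta.
Step 2: frontier [beta–iota 6, beta–gamma 16, beta–mu 17, beta–rho 18, eta–iota 12] → take beta–iota (6); add iota.
Step 3: frontier [beta–gamma 16, beta–mu 17, beta–rho 18, iota–mu 6] → take iota–mu (6); add mu.
Step 4: frontier [beta–gamma 16, beta–rho 18, mu–rho 1] → take mu–rho (1); add rho.
Step 5: frontier [beta–gamma 16, gamma–rho 6, kappa–rho 17] → take gamma–rho (6); add gamma.
Step 6: frontier [gamma–kappa 2, kappa–rho 17] → take gamma–kappa (2); add kappa.
Vertex order: eta, beta, iota, mu, rho, gamma, kappa. The 5th vertex is rho.

rho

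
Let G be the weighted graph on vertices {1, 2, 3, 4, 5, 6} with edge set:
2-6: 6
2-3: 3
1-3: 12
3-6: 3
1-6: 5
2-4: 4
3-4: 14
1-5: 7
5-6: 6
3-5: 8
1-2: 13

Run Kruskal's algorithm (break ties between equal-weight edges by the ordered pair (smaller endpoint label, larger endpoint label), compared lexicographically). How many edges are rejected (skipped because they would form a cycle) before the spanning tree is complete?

1

Kruskal's algorithm — process edges by increasing weight (ties by edge label):
2-3 (3): add — endpoints in different components.
3-6 (3): add — endpoints in different components.
2-4 (4): add — endpoints in different components.
1-6 (5): add — endpoints in different components.
2-6 (6): skip — 2 and 6 already connected.
5-6 (6): add — endpoints in different components.
Edges rejected before the tree was complete: 1.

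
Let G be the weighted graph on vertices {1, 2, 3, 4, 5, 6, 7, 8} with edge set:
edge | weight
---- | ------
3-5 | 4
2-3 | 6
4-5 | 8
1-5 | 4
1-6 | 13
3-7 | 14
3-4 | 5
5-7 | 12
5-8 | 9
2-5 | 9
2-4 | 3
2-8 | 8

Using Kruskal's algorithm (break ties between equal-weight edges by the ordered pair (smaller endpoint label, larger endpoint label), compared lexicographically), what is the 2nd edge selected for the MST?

Sort edges by weight, then run Kruskal:
2-4 (3): add — endpoints in different components.
1-5 (4): add — endpoints in different components.
3-5 (4): add — endpoints in different components.
3-4 (5): add — endpoints in different components.
2-3 (6): skip — 2 and 3 already connected.
2-8 (8): add — endpoints in different components.
4-5 (8): skip — 4 and 5 already connected.
2-5 (9): skip — 2 and 5 already connected.
5-8 (9): skip — 5 and 8 already connected.
5-7 (12): add — endpoints in different components.
1-6 (13): add — endpoints in different components.
The 2nd edge added is 1-5.

1-5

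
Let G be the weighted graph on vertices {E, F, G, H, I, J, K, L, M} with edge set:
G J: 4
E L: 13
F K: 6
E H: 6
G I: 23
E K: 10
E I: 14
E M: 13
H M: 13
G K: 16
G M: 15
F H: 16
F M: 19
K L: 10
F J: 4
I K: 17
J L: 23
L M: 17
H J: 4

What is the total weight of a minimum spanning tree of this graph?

Sort edges by weight, then run Kruskal:
F J (4): add — endpoints in different components.
G J (4): add — endpoints in different components.
H J (4): add — endpoints in different components.
E H (6): add — endpoints in different components.
F K (6): add — endpoints in different components.
E K (10): skip — E and K already connected.
K L (10): add — endpoints in different components.
E L (13): skip — E and L already connected.
E M (13): add — endpoints in different components.
H M (13): skip — H and M already connected.
E I (14): add — endpoints in different components.
MST edges: F J, G J, H J, E H, F K, K L, E M, E I; total weight 4+4+4+6+6+10+13+14 = 61.

61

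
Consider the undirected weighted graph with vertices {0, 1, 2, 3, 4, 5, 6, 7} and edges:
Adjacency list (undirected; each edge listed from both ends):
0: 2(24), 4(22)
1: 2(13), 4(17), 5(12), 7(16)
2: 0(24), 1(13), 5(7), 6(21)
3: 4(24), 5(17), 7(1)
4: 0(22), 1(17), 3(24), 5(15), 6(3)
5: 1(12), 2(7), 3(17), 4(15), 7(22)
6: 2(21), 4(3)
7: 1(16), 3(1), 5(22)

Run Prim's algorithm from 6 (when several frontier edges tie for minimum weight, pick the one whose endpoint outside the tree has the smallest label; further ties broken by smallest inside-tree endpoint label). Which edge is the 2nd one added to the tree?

Grow the tree from 6 using Prim:
Step 1: cheapest edge leaving the tree is 4-6 (3); add 4.
Step 2: cheapest edge leaving the tree is 4-5 (15); add 5.
Step 3: cheapest edge leaving the tree is 2-5 (7); add 2.
Step 4: cheapest edge leaving the tree is 1-5 (12); add 1.
Step 5: cheapest edge leaving the tree is 1-7 (16); add 7.
Step 6: cheapest edge leaving the tree is 3-7 (1); add 3.
Step 7: cheapest edge leaving the tree is 0-4 (22); add 0.
The 2nd edge added is 4-5.

4-5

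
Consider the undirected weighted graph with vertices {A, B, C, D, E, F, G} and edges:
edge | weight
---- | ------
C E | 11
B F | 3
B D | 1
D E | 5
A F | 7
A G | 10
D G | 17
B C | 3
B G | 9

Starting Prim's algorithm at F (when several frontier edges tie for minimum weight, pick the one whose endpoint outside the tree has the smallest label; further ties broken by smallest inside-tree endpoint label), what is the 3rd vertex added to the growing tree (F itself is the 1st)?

D

Grow the tree from F using Prim:
Step 1: cheapest edge leaving the tree is B F (3); add B.
Step 2: cheapest edge leaving the tree is B D (1); add D.
Step 3: cheapest edge leaving the tree is B C (3); add C.
Step 4: cheapest edge leaving the tree is D E (5); add E.
Step 5: cheapest edge leaving the tree is A F (7); add A.
Step 6: cheapest edge leaving the tree is B G (9); add G.
Vertex order: F, B, D, C, E, A, G. The 3rd vertex is D.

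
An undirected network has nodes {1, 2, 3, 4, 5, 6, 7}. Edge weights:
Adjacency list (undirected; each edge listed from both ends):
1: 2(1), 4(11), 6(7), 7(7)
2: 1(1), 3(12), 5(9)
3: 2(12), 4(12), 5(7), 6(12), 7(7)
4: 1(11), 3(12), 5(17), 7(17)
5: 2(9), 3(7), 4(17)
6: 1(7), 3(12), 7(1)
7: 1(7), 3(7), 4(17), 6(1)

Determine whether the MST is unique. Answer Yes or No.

Sort edges by weight, then run Kruskal:
1 2 (1): add. Components now {1,2} {3} {4} {5} {6} {7}
6 7 (1): add. Components now {1,2} {3} {4} {5} {6,7}
1 6 (7): add. Components now {1,2,6,7} {3} {4} {5}
1 7 (7): skip — 1 and 7 already connected.
3 5 (7): add. Components now {1,2,6,7} {3,5} {4}
3 7 (7): add. Components now {1,2,3,5,6,7} {4}
2 5 (9): skip — 2 and 5 already connected.
1 4 (11): add. Components now {1,2,3,4,5,6,7}
Non-tree edge 1 7 has weight 7, equal to the heaviest edge on its tree cycle — swapping gives another MST of the same weight. Not unique.

No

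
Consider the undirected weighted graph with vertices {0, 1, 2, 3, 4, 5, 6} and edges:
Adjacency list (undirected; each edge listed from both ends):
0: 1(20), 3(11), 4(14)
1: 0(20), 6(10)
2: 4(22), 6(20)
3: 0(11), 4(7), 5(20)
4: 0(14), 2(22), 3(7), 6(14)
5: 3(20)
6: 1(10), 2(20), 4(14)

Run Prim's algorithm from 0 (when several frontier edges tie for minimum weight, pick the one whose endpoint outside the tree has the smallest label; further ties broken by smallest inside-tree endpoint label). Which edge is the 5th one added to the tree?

2-6

Prim, starting at 0.
Step 1: cheapest edge leaving the tree is 0 3 (11); add 3.
Step 2: cheapest edge leaving the tree is 3 4 (7); add 4.
Step 3: cheapest edge leaving the tree is 4 6 (14); add 6.
Step 4: cheapest edge leaving the tree is 1 6 (10); add 1.
Step 5: cheapest edge leaving the tree is 2 6 (20); add 2.
Step 6: cheapest edge leaving the tree is 3 5 (20); add 5.
The 5th edge added is 2 6.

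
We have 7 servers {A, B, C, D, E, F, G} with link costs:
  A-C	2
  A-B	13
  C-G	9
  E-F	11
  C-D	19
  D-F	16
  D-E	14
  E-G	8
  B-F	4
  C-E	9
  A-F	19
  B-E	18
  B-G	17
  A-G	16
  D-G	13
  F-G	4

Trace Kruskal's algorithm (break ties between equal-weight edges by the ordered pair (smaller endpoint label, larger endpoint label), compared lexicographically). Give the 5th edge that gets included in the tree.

C-E

Kruskal: consider edges lightest-first.
A-C (2): add — endpoints in different components.
B-F (4): add — endpoints in different components.
F-G (4): add — endpoints in different components.
E-G (8): add — endpoints in different components.
C-E (9): add — endpoints in different components.
C-G (9): skip — C and G already connected.
E-F (11): skip — E and F already connected.
A-B (13): skip — A and B already connected.
D-G (13): add — endpoints in different components.
The 5th edge added is C-E.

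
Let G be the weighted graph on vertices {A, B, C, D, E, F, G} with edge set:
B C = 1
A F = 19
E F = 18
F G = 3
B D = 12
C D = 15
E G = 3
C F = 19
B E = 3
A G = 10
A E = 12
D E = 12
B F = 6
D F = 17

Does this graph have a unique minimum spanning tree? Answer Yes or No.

Kruskal's algorithm — process edges by increasing weight (ties by edge label):
B C (1): add — endpoints in different components.
B E (3): add — endpoints in different components.
E G (3): add — endpoints in different components.
F G (3): add — endpoints in different components.
B F (6): skip — B and F already connected.
A G (10): add — endpoints in different components.
A E (12): skip — A and E already connected.
B D (12): add — endpoints in different components.
Non-tree edge D E has weight 12, equal to the heaviest edge on its tree cycle — swapping gives another MST of the same weight. Not unique.

No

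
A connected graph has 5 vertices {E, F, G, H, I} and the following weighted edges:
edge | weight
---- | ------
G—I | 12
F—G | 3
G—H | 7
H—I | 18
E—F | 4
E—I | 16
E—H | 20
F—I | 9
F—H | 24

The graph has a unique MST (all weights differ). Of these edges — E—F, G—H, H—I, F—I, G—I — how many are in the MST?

3

Sort edges by weight, then run Kruskal:
F—G (3): add — endpoints in different components.
E—F (4): add — endpoints in different components.
G—H (7): add — endpoints in different components.
F—I (9): add — endpoints in different components.
MST edge set: {F—G, E—F, G—H, F—I}.
Of the listed edges, {E—F, G—H, F—I} are in the MST → 3.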